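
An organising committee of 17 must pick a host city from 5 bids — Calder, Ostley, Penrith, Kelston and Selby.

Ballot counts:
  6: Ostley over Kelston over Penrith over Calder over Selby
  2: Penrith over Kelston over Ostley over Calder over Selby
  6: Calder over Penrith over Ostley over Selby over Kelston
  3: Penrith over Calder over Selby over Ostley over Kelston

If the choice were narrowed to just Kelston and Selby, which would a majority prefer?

Selby

Ballots ranking Kelston above Selby: 6 + 2 = 8.
Ballots ranking Selby above Kelston: 17 − 8 = 9.
Selby wins the head-to-head 9–8.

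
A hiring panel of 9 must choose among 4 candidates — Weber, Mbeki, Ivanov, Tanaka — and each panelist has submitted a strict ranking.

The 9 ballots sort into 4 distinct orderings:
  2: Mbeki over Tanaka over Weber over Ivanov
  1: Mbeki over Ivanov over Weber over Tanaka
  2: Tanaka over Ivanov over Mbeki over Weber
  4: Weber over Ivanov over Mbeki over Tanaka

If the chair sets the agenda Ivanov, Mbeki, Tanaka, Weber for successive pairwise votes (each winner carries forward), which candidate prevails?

Round 1: Ivanov vs Mbeki — 6–3, Ivanov advances.
Round 2: Ivanov vs Tanaka — 5–4, Ivanov advances.
Round 3: Ivanov vs Weber — 3–6, Weber advances.
The agenda winner is Weber.

Weber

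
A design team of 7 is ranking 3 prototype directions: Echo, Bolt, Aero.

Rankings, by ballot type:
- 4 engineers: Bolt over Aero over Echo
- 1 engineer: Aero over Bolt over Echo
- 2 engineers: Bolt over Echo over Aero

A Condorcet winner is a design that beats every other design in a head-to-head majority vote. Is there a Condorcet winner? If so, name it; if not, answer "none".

Bolt

Pairwise majorities:
Echo vs Bolt: Bolt wins 7–0.
Echo vs Aero: Echo is ranked higher on 2 ballots, Aero on 5. Aero wins 5–2.
Bolt vs Aero: Bolt preferred on 4+2 = 6 ballots; Bolt wins 6–1.
Bolt defeats every rival head-to-head and is the Condorcet winner.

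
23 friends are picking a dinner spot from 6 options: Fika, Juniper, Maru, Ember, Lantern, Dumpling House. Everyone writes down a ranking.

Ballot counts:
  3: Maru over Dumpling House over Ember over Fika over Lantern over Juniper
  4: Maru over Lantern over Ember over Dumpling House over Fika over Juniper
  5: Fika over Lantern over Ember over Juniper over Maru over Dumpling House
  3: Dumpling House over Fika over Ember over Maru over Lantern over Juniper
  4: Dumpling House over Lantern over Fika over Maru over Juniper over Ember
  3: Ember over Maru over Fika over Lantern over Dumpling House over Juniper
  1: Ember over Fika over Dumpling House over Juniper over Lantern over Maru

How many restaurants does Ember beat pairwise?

3

Ember against each rival (23 friends):
Ember vs Fika: Fika wins 12–11.
Ember–Juniper: Ember 19–4.
Ember vs Maru: Ember preferred on 5+3+3+1 = 12 ballots; Ember wins 12–11.
Ember vs Lantern: 3+3+3+1 = 10 for Ember, 13 for Lantern — Lantern by 13–10.
Ember vs Dumpling House: 4+5+3+1 = 13 for Ember, 10 for Dumpling House — Ember by 13–10.
Ember beats Juniper, Maru, Dumpling House; loses to Fika, Lantern — 3 pairwise wins.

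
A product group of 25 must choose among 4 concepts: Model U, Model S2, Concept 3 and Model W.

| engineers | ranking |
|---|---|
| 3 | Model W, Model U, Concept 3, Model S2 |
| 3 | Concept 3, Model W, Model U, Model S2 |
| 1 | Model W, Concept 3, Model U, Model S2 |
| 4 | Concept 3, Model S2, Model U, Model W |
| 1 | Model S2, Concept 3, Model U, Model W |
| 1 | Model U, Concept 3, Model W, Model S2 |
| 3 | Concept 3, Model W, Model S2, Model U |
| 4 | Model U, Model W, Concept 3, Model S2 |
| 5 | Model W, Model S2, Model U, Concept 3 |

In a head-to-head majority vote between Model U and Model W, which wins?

Ballots ranking Model U above Model W: 4 + 1 + 1 + 4 = 10.
Ballots ranking Model W above Model U: 25 − 10 = 15.
Model W wins the head-to-head 15–10.

Model W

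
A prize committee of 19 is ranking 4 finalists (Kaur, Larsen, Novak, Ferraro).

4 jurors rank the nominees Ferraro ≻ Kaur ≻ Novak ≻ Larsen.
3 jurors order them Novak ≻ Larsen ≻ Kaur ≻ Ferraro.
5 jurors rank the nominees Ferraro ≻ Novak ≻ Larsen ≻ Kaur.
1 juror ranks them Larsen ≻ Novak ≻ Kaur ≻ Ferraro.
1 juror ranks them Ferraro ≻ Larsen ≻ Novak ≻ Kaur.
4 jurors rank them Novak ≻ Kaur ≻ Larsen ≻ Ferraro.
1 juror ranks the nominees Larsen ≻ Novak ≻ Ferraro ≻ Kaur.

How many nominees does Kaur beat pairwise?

0

Kaur against each rival (19 jurors):
Kaur–Larsen: Larsen 11–8.
Kaur vs Novak: Novak, 15–4.
Kaur vs Ferraro: Kaur preferred on 3+1+4 = 8 ballots; Ferraro wins 11–8.
Kaur beats no one; loses to Larsen, Novak, Ferraro — 0 pairwise wins.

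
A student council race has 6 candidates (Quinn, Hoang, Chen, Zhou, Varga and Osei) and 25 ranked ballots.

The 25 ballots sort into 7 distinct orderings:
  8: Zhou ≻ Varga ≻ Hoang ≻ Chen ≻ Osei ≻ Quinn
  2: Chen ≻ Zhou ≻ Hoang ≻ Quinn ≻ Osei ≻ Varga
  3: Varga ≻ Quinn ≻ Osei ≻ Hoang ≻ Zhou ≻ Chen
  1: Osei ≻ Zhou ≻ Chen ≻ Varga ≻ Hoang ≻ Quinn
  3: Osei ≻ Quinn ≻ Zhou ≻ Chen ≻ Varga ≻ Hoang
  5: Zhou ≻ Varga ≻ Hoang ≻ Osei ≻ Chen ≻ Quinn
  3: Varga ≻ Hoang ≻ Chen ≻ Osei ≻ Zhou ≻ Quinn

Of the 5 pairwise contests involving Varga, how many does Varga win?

Varga against each rival (25 voters):
Varga–Quinn: Varga 20–5.
Varga vs Hoang: 23 to 2, Varga.
Varga–Chen: Varga 19–6.
Varga vs Zhou: Zhou, 19–6.
Varga vs Osei: 19 to 6, Varga.
Varga beats Quinn, Hoang, Chen, Osei; loses to Zhou — 4 pairwise wins.

4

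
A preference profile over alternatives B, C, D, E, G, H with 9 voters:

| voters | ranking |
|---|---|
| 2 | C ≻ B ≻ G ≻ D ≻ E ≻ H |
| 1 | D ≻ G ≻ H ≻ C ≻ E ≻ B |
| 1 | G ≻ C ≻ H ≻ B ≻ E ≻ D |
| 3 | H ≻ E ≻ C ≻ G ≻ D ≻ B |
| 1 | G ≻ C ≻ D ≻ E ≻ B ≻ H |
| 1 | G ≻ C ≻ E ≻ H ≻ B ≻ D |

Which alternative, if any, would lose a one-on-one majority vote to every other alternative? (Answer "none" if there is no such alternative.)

Head-to-head results (9 voters):
B vs C: B is ranked higher on 0 ballots, C on 9. C wins 9–0.
B vs D: 4 to 5, D.
B vs E: B is ranked higher on 2+1 = 3 ballots, E on 6. E wins 6–3.
B vs G: G, 7–2.
B vs H: H, 6–3.
C vs D: 8 to 1, C.
C–E: C 6–3.
C vs G: 2+3 = 5 for C, 4 for G — C by 5–4.
C vs H: 2+1+1+1 = 5 for C, 4 for H — C by 5–4.
D vs E: 2+1+1 = 4 for D, 5 for E — E by 5–4.
D vs G: 1 for D, 8 for G — G by 8–1.
D–H: H 5–4.
E vs G: E preferred on 3 ballots; G wins 6–3.
E vs H: H, 5–4.
G vs H: G, 6–3.
B loses to every other alternative — it is the Condorcet loser.

B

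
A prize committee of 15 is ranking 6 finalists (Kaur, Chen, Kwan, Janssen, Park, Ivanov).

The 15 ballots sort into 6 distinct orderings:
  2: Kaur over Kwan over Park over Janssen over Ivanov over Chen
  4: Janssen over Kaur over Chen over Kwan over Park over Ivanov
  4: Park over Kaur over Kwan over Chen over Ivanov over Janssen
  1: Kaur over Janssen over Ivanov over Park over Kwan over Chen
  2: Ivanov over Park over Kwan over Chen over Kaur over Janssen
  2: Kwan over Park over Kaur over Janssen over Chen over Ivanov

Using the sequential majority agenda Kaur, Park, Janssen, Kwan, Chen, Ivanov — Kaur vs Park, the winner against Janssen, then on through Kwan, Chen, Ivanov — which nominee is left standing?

Kwan

Round 1: Kaur vs Park — 7–8, Park advances.
Round 2: Park vs Janssen — 10–5, Park advances.
Round 3: Park vs Kwan — 7–8, Kwan advances.
Round 4: Kwan vs Chen — 11–4, Kwan advances.
Round 5: Kwan vs Ivanov — 12–3, Kwan advances.
Kwan survives the agenda.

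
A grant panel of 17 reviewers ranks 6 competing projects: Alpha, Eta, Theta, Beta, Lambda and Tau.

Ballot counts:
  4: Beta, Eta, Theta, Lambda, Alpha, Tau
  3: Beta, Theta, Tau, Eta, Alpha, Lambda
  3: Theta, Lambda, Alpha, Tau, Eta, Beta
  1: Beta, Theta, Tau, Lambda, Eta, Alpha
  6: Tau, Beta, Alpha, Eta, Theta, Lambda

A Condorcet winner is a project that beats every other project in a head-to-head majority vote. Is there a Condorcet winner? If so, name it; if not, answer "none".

Head-to-head results (17 reviewers):
Alpha vs Eta: Alpha is ranked higher on 3+6 = 9 ballots, Eta on 8. Alpha wins 9–8.
Alpha vs Theta: 6 for Alpha, 11 for Theta — Theta by 11–6.
Alpha vs Beta: Beta, 14–3.
Alpha vs Lambda: Alpha preferred on 3+6 = 9 ballots; Alpha wins 9–8.
Alpha vs Tau: Tau wins 10–7.
Eta vs Theta: Eta preferred on 4+6 = 10 ballots; Eta wins 10–7.
Eta vs Beta: Beta, 14–3.
Eta vs Lambda: Eta, 13–4.
Eta vs Tau: 4 for Eta, 13 for Tau — Tau by 13–4.
Theta vs Beta: 3 to 14, Beta.
Theta vs Lambda: Theta is ranked higher on 4+3+3+1+6 = 17 ballots, Lambda on 0. Theta wins 17–0.
Theta vs Tau: Theta wins 11–6.
Beta vs Lambda: Beta, 14–3.
Beta vs Tau: Beta preferred on 4+3+1 = 8 ballots; Tau wins 9–8.
Lambda vs Tau: Tau wins 10–7.
No project is unbeaten: Alpha loses to Theta; Eta loses to Alpha; Theta loses to Eta; Beta loses to Tau; Lambda loses to Alpha; Tau loses to Theta. In particular Alpha → Eta → Theta → Alpha is a majority cycle — no Condorcet winner exists.

none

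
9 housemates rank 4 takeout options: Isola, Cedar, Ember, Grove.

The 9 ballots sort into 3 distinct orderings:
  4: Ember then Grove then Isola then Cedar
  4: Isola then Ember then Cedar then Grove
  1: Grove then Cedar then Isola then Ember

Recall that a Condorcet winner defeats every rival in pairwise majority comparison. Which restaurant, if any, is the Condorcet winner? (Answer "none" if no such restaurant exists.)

none

Head-to-head results (9 friends):
Isola vs Cedar: Isola, 8–1.
Isola vs Ember: Isola wins 5–4.
Isola–Grove: Grove 5–4.
Cedar–Ember: Ember 8–1.
Cedar vs Grove: Grove wins 5–4.
Ember vs Grove: Ember, 8–1.
No restaurant is unbeaten: Isola loses to Grove; Cedar loses to Isola; Ember loses to Isola; Grove loses to Ember. In particular Isola → Ember → Grove → Isola is a majority cycle — no Condorcet winner exists.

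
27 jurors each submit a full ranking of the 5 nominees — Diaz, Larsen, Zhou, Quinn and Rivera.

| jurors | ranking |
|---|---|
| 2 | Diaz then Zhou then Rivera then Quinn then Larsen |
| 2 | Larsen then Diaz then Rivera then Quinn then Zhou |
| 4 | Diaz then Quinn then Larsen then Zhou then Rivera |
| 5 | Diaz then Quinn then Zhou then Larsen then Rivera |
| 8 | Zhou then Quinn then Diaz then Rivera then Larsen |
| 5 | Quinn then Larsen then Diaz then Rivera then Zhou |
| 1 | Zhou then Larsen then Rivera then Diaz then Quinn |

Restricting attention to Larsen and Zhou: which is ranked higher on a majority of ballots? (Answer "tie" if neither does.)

Ballots ranking Larsen above Zhou: 2 + 4 + 5 = 11.
Ballots ranking Zhou above Larsen: 27 − 11 = 16.
Zhou wins the head-to-head 16–11.

Zhou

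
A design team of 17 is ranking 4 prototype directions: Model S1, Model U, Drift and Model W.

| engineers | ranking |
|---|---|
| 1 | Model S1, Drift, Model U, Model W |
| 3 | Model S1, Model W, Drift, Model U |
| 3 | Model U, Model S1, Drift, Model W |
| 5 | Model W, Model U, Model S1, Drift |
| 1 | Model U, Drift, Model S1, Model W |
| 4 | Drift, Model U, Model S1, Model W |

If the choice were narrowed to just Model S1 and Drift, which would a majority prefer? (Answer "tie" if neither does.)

Model S1

Ballots ranking Model S1 above Drift: 1 + 3 + 3 + 5 = 12.
Ballots ranking Drift above Model S1: 17 − 12 = 5.
Model S1 wins the head-to-head 12–5.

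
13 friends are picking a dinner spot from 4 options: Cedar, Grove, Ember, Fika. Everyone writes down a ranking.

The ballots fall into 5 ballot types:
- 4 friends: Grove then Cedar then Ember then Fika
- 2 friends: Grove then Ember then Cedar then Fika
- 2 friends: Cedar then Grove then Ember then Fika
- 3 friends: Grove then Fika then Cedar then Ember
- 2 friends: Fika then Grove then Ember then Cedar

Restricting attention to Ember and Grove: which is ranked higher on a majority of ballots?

No ballot ranks Ember above Grove: 0.
Ballots ranking Grove above Ember: 13 − 0 = 13.
Grove wins the head-to-head 13–0.

Grove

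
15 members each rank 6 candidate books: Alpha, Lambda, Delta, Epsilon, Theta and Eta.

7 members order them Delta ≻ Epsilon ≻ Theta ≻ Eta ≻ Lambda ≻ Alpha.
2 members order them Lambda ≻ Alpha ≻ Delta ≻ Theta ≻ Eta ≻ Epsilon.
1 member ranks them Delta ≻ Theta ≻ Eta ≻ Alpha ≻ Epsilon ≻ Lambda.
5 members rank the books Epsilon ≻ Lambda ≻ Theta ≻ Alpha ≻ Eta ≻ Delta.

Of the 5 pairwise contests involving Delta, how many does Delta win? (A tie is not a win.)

Delta against each rival (15 members):
Delta–Alpha: Delta 8–7.
Delta vs Lambda: Delta wins 8–7.
Delta–Epsilon: Delta 10–5.
Delta vs Theta: Delta, 10–5.
Delta vs Eta: 10 to 5, Delta.
Delta beats Alpha, Lambda, Epsilon, Theta, Eta — 5 pairwise wins.

5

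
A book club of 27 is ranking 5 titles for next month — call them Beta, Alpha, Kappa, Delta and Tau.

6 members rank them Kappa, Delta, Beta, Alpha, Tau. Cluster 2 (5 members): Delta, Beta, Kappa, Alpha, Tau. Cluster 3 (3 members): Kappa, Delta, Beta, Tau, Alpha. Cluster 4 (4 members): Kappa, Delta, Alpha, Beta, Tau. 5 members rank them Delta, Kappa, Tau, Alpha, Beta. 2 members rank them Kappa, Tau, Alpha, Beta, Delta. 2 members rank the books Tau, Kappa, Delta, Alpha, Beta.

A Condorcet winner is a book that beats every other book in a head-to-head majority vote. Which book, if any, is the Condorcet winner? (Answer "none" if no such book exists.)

Kappa

Check each pair by majority over 27 ballots:
Beta vs Alpha: Beta preferred on 6+5+3 = 14 ballots; Beta wins 14–13.
Beta vs Kappa: 5 for Beta, 22 for Kappa — Kappa by 22–5.
Beta vs Delta: Delta, 25–2.
Beta vs Tau: Beta wins 18–9.
Alpha vs Kappa: 0 for Alpha, 27 for Kappa — Kappa by 27–0.
Alpha vs Delta: Delta, 25–2.
Alpha vs Tau: Alpha preferred on 6+5+4 = 15 ballots; Alpha wins 15–12.
Kappa vs Delta: Kappa wins 17–10.
Kappa–Tau: Kappa 25–2.
Delta vs Tau: Delta preferred on 6+5+3+4+5 = 23 ballots; Delta wins 23–4.
Kappa wins every pairwise contest, so Kappa is the Condorcet winner.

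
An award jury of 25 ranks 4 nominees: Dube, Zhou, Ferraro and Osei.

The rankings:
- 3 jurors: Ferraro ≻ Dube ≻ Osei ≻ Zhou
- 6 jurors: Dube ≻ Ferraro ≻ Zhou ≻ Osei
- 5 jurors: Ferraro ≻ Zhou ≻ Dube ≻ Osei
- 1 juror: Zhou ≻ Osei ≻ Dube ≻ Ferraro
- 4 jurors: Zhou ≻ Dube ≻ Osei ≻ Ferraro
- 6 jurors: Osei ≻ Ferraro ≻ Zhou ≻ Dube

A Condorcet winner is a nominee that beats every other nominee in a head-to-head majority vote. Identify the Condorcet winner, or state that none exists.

Head-to-head results (25 jurors):
Dube vs Zhou: Zhou, 16–9.
Dube vs Ferraro: Dube is ranked higher on 6+1+4 = 11 ballots, Ferraro on 14. Ferraro wins 14–11.
Dube vs Osei: Dube preferred on 3+6+5+4 = 18 ballots; Dube wins 18–7.
Zhou vs Ferraro: Zhou is ranked higher on 1+4 = 5 ballots, Ferraro on 20. Ferraro wins 20–5.
Zhou vs Osei: Zhou wins 16–9.
Ferraro–Osei: Ferraro 14–11.
Only Ferraro has no losses; Ferraro is the Condorcet winner.

Ferraro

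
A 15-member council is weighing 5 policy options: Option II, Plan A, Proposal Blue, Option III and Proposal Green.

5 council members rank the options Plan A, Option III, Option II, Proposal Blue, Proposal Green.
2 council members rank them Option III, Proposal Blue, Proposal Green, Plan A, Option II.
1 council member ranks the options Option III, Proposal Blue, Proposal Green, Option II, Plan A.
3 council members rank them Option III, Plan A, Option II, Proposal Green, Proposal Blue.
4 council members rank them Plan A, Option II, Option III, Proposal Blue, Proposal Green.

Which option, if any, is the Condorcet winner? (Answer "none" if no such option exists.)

Plan A

Head-to-head results (15 council members):
Option II vs Plan A: Option II preferred on 1 ballot; Plan A wins 14–1.
Option II vs Proposal Blue: Option II is ranked higher on 5+3+4 = 12 ballots, Proposal Blue on 3. Option II wins 12–3.
Option II vs Option III: Option II is ranked higher on 4 ballots, Option III on 11. Option III wins 11–4.
Option II vs Proposal Green: 5+3+4 = 12 for Option II, 3 for Proposal Green — Option II by 12–3.
Plan A vs Proposal Blue: 5+3+4 = 12 for Plan A, 3 for Proposal Blue — Plan A by 12–3.
Plan A vs Option III: Plan A is ranked higher on 5+4 = 9 ballots, Option III on 6. Plan A wins 9–6.
Plan A vs Proposal Green: Plan A preferred on 5+3+4 = 12 ballots; Plan A wins 12–3.
Proposal Blue vs Option III: 0 for Proposal Blue, 15 for Option III — Option III by 15–0.
Proposal Blue vs Proposal Green: Proposal Blue preferred on 5+2+1+4 = 12 ballots; Proposal Blue wins 12–3.
Option III vs Proposal Green: Option III preferred on 5+2+1+3+4 = 15 ballots; Option III wins 15–0.
Only Plan A has no losses; Plan A is the Condorcet winner.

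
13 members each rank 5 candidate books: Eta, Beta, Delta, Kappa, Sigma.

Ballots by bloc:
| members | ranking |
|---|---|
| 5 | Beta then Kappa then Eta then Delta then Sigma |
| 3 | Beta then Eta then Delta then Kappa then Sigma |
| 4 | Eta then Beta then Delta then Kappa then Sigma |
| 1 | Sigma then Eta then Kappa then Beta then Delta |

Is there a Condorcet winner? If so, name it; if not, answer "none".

Pairwise majorities:
Eta–Beta: Beta 8–5.
Eta–Delta: Eta 13–0.
Eta vs Kappa: Eta, 8–5.
Eta vs Sigma: Eta wins 12–1.
Beta vs Delta: Beta wins 13–0.
Beta vs Kappa: Beta, 12–1.
Beta vs Sigma: Beta wins 12–1.
Delta–Kappa: Delta 7–6.
Delta–Sigma: Delta 12–1.
Kappa vs Sigma: Kappa, 12–1.
Beta beats each of Eta, Delta, Kappa, Sigma — Beta is the Condorcet winner.

Beta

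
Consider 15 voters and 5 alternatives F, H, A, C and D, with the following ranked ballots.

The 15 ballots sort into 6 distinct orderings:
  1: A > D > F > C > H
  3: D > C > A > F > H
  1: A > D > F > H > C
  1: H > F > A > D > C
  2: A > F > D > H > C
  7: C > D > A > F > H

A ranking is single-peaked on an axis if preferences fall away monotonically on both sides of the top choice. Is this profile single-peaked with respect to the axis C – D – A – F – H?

Axis positions: C=1, D=2, A=3, F=4, H=5.
Ballot type 1 (peak A at position 3): ranking walks positions 3-2-4-1-5, expanding outward from the peak — single-peaked.
Ballot type 2 (peak D at position 2): ranking walks positions 2-1-3-4-5, expanding outward from the peak — single-peaked.
Ballot type 3 (peak A at position 3): ranking walks positions 3-2-4-5-1, expanding outward from the peak — single-peaked.
Ballot type 4 (peak H at position 5): ranking walks positions 5-4-3-2-1, expanding outward from the peak — single-peaked.
Ballot type 5 (peak A at position 3): ranking walks positions 3-4-2-5-1, expanding outward from the peak — single-peaked.
Ballot type 6 (peak C at position 1): ranking walks positions 1-2-3-4-5, expanding outward from the peak — single-peaked.
Every ranking is single-peaked on this axis.

yes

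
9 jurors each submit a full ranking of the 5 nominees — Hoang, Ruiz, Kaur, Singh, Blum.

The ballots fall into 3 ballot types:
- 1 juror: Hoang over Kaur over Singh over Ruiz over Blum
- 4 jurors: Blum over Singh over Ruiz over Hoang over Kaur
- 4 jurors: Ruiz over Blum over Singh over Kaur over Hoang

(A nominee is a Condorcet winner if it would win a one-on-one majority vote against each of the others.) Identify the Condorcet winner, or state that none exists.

Head-to-head results (9 jurors):
Hoang vs Ruiz: 1 to 8, Ruiz.
Hoang vs Kaur: 1+4 = 5 for Hoang, 4 for Kaur — Hoang by 5–4.
Hoang vs Singh: Hoang is ranked higher on 1 ballot, Singh on 8. Singh wins 8–1.
Hoang vs Blum: 1 for Hoang, 8 for Blum — Blum by 8–1.
Ruiz vs Kaur: Ruiz preferred on 4+4 = 8 ballots; Ruiz wins 8–1.
Ruiz vs Singh: 4 to 5, Singh.
Ruiz vs Blum: Ruiz preferred on 1+4 = 5 ballots; Ruiz wins 5–4.
Kaur vs Singh: 1 for Kaur, 8 for Singh — Singh by 8–1.
Kaur vs Blum: 1 for Kaur, 8 for Blum — Blum by 8–1.
Singh vs Blum: 1 to 8, Blum.
Every nominee loses at least once (Hoang loses to Ruiz; Ruiz loses to Singh; Kaur loses to Hoang; Singh loses to Blum; Blum loses to Ruiz). The majority relation contains the cycle Ruiz → Blum → Singh → Ruiz, so there is no Condorcet winner.

none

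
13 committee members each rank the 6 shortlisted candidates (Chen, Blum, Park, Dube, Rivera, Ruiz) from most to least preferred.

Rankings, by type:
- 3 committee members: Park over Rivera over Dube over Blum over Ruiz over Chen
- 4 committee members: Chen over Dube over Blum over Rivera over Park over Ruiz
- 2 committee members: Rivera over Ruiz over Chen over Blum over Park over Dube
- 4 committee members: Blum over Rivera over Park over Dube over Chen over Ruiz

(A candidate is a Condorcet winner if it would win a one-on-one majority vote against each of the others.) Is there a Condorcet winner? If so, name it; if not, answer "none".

Head-to-head results (13 committee members):
Chen–Blum: Blum 7–6.
Chen vs Park: Park, 7–6.
Chen vs Dube: Chen is ranked higher on 4+2 = 6 ballots, Dube on 7. Dube wins 7–6.
Chen vs Rivera: Chen preferred on 4 ballots; Rivera wins 9–4.
Chen vs Ruiz: 4+4 = 8 for Chen, 5 for Ruiz — Chen by 8–5.
Blum vs Park: 10 to 3, Blum.
Blum vs Dube: Blum preferred on 2+4 = 6 ballots; Dube wins 7–6.
Blum vs Rivera: 4+4 = 8 for Blum, 5 for Rivera — Blum by 8–5.
Blum vs Ruiz: Blum wins 11–2.
Park vs Dube: Park preferred on 3+2+4 = 9 ballots; Park wins 9–4.
Park vs Rivera: Rivera wins 10–3.
Park vs Ruiz: 11 to 2, Park.
Dube–Rivera: Rivera 9–4.
Dube vs Ruiz: Dube is ranked higher on 3+4+4 = 11 ballots, Ruiz on 2. Dube wins 11–2.
Rivera vs Ruiz: Rivera preferred on 3+4+2+4 = 13 ballots; Rivera wins 13–0.
Every candidate loses at least once (Chen loses to Blum; Blum loses to Dube; Park loses to Blum; Dube loses to Park; Rivera loses to Blum; Ruiz loses to Chen). The majority relation contains the cycle Blum beats Park beats Dube beats Blum, so there is no Condorcet winner.

none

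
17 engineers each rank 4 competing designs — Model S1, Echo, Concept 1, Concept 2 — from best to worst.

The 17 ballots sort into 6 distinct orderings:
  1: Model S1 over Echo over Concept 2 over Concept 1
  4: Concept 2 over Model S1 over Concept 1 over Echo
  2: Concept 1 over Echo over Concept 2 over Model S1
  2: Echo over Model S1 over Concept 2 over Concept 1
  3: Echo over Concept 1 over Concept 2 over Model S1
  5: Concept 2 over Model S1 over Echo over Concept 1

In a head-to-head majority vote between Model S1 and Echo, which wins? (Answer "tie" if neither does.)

Ballots ranking Model S1 above Echo: 1 + 4 + 5 = 10.
Ballots ranking Echo above Model S1: 17 − 10 = 7.
Model S1 wins the head-to-head 10–7.

Model S1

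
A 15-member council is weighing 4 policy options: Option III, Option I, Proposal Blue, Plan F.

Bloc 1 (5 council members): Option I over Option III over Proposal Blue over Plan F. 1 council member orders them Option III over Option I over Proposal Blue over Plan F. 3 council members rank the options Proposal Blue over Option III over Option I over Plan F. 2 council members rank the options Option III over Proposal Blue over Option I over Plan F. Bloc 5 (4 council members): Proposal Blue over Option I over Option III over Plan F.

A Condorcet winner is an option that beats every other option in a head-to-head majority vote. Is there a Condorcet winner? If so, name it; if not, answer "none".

Pairwise majorities:
Option III vs Option I: Option I wins 9–6.
Option III vs Proposal Blue: Option III wins 8–7.
Option III–Plan F: Option III 15–0.
Option I vs Proposal Blue: Proposal Blue, 9–6.
Option I vs Plan F: Option I wins 15–0.
Proposal Blue vs Plan F: Proposal Blue wins 15–0.
Each option drops at least one matchup (Option III loses to Option I; Option I loses to Proposal Blue; Proposal Blue loses to Option III; Plan F loses to Option III); the cycle Option III > Proposal Blue > Option I > Option III rules out a Condorcet winner.

none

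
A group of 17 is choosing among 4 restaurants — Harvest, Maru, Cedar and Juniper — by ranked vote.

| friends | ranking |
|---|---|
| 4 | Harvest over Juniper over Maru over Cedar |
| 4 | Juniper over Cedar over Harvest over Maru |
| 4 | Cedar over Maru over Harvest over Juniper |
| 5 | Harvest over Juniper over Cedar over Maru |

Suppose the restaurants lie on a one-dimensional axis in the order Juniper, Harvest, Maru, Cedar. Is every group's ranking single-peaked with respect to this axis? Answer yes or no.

Axis positions: Juniper=1, Harvest=2, Maru=3, Cedar=4.
Group 1 (peak Harvest at position 2): ranking walks positions 2-1-3-4, expanding outward from the peak — single-peaked.
Group 2: ranking walks positions 1-4-2-3; Cedar is ranked above Harvest even though Harvest lies between Cedar and the peak Juniper on the axis — preferences dip and rise again. Not single-peaked.
Group 3 (peak Cedar at position 4): ranking walks positions 4-3-2-1, expanding outward from the peak — single-peaked.
Group 4: ranking walks positions 2-1-4-3; Cedar is ranked above Maru even though Maru lies between Cedar and the peak Harvest on the axis — preferences dip and rise again. Not single-peaked.
Group 2 violates single-peakedness, so the profile is not single-peaked on this axis.

no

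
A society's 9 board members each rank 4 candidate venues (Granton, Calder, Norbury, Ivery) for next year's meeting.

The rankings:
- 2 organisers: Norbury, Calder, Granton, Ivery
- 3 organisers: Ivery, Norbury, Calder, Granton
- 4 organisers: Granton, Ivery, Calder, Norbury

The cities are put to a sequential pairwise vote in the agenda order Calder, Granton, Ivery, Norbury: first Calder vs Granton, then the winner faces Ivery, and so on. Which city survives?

Round 1: Calder vs Granton — 5–4, Calder advances.
Round 2: Calder vs Ivery — 2–7, Ivery advances.
Round 3: Ivery vs Norbury — 7–2, Ivery advances.
The agenda winner is Ivery.

Ivery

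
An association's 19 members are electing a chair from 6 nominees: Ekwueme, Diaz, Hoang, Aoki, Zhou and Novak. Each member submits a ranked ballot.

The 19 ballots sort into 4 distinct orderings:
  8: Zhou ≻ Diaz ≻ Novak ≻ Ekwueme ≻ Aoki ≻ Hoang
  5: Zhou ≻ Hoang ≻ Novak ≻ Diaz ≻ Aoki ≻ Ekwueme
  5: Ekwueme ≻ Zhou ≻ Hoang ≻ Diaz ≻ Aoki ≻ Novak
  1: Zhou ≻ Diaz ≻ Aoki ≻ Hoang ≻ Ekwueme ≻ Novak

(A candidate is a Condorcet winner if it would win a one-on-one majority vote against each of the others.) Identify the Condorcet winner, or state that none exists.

Zhou

Pairwise majorities:
Ekwueme vs Diaz: 5 to 14, Diaz.
Ekwueme vs Hoang: 13 to 6, Ekwueme.
Ekwueme vs Aoki: Ekwueme is ranked higher on 8+5 = 13 ballots, Aoki on 6. Ekwueme wins 13–6.
Ekwueme vs Zhou: 5 to 14, Zhou.
Ekwueme vs Novak: Ekwueme preferred on 5+1 = 6 ballots; Novak wins 13–6.
Diaz vs Hoang: Diaz preferred on 8+1 = 9 ballots; Hoang wins 10–9.
Diaz vs Aoki: 19 to 0, Diaz.
Diaz vs Zhou: Diaz preferred on 0 ballots; Zhou wins 19–0.
Diaz vs Novak: 8+5+1 = 14 for Diaz, 5 for Novak — Diaz by 14–5.
Hoang vs Aoki: Hoang preferred on 5+5 = 10 ballots; Hoang wins 10–9.
Hoang vs Zhou: Hoang preferred on 0 ballots; Zhou wins 19–0.
Hoang vs Novak: Hoang preferred on 5+5+1 = 11 ballots; Hoang wins 11–8.
Aoki vs Zhou: 0 to 19, Zhou.
Aoki vs Novak: 6 to 13, Novak.
Zhou vs Novak: Zhou is ranked higher on 8+5+5+1 = 19 ballots, Novak on 0. Zhou wins 19–0.
Zhou beats each of Ekwueme, Diaz, Hoang, Aoki, Novak — Zhou is the Condorcet winner.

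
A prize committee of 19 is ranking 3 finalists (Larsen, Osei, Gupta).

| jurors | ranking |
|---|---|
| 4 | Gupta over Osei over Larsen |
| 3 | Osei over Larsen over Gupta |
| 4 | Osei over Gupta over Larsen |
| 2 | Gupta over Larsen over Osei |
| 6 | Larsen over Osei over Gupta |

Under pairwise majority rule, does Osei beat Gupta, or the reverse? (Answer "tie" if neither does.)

Osei

Ballots ranking Osei above Gupta: 3 + 4 + 6 = 13.
Ballots ranking Gupta above Osei: 19 − 13 = 6.
Osei wins the head-to-head 13–6.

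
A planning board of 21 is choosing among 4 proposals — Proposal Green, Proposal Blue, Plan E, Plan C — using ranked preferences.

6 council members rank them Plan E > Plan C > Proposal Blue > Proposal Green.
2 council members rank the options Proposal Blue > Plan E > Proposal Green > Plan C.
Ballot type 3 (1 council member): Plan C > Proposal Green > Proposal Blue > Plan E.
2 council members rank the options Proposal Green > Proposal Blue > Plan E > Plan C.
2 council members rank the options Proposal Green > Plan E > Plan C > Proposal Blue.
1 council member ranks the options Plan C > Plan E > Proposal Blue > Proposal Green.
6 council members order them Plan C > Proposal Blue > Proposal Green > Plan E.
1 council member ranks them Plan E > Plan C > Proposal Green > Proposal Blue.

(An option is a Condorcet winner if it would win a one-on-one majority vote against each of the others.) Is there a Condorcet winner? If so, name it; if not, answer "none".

Check each pair by majority over 21 ballots:
Proposal Green–Proposal Blue: Proposal Blue 15–6.
Proposal Green–Plan E: Proposal Green 11–10.
Proposal Green–Plan C: Plan C 15–6.
Proposal Blue vs Plan E: Proposal Blue, 11–10.
Proposal Blue vs Plan C: Plan C wins 17–4.
Plan E vs Plan C: Plan E wins 13–8.
No option is unbeaten: Proposal Green loses to Proposal Blue; Proposal Blue loses to Plan C; Plan E loses to Proposal Green; Plan C loses to Plan E. In particular Proposal Green > Plan E > Plan C > Proposal Green is a majority cycle — no Condorcet winner exists.

none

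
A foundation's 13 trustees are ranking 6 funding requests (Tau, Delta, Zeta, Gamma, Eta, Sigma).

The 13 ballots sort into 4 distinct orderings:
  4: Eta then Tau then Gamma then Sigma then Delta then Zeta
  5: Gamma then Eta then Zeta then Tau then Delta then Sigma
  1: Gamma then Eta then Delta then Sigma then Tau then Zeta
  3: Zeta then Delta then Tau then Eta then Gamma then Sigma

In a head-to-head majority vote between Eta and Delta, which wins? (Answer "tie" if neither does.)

Eta

Ballots ranking Eta above Delta: 4 + 5 + 1 = 10.
Ballots ranking Delta above Eta: 13 − 10 = 3.
Eta wins the head-to-head 10–3.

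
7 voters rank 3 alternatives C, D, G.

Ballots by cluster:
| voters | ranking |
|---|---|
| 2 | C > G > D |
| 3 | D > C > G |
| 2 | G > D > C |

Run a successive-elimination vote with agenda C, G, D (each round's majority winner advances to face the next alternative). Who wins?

Round 1: C vs G — 5–2, C advances.
Round 2: C vs D — 2–5, D advances.
The agenda winner is D.

D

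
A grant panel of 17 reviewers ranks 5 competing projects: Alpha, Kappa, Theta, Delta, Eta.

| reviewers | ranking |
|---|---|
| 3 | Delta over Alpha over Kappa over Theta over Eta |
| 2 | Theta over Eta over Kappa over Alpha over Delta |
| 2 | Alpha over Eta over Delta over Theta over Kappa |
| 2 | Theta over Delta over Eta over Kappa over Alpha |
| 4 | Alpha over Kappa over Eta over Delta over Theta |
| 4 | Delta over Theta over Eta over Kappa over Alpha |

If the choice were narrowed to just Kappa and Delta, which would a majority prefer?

Ballots ranking Kappa above Delta: 2 + 4 = 6.
Ballots ranking Delta above Kappa: 17 − 6 = 11.
Delta wins the head-to-head 11–6.

Delta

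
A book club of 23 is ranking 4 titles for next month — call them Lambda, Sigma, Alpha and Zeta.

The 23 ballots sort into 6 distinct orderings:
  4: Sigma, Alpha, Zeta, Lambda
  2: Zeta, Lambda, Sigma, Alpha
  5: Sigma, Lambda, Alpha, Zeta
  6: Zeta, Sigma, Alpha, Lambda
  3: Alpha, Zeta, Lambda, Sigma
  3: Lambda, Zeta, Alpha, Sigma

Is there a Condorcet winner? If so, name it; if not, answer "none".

Check each pair by majority over 23 ballots:
Lambda vs Sigma: Sigma, 15–8.
Lambda vs Alpha: Lambda is ranked higher on 2+5+3 = 10 ballots, Alpha on 13. Alpha wins 13–10.
Lambda vs Zeta: Zeta wins 15–8.
Sigma–Alpha: Sigma 17–6.
Sigma vs Zeta: Sigma is ranked higher on 4+5 = 9 ballots, Zeta on 14. Zeta wins 14–9.
Alpha vs Zeta: Alpha, 12–11.
No book is unbeaten: Lambda loses to Sigma; Sigma loses to Zeta; Alpha loses to Sigma; Zeta loses to Alpha. In particular Sigma beats Alpha beats Zeta beats Sigma is a majority cycle — no Condorcet winner exists.

none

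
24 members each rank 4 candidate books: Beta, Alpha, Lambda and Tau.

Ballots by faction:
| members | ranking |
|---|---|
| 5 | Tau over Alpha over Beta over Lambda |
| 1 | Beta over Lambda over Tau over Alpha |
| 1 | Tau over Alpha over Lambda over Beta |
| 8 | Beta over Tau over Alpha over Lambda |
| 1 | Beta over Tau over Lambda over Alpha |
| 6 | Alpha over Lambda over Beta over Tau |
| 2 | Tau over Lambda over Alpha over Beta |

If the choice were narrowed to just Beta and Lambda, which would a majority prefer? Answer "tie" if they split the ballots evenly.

Beta

Ballots ranking Beta above Lambda: 5 + 1 + 8 + 1 = 15.
Ballots ranking Lambda above Beta: 24 − 15 = 9.
Beta wins the head-to-head 15–9.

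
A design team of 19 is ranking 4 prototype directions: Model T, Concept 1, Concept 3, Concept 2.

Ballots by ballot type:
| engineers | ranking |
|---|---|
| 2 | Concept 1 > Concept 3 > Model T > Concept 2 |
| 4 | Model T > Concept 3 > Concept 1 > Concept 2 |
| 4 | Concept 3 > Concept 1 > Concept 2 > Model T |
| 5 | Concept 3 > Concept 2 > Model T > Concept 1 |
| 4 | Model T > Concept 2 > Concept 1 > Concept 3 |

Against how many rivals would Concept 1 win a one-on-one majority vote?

Concept 1 against each rival (19 engineers):
Concept 1 vs Model T: 2+4 = 6 for Concept 1, 13 for Model T — Model T by 13–6.
Concept 1 vs Concept 3: Concept 3, 13–6.
Concept 1–Concept 2: Concept 1 10–9.
Concept 1 beats Concept 2; loses to Model T, Concept 3 — 1 pairwise win.

1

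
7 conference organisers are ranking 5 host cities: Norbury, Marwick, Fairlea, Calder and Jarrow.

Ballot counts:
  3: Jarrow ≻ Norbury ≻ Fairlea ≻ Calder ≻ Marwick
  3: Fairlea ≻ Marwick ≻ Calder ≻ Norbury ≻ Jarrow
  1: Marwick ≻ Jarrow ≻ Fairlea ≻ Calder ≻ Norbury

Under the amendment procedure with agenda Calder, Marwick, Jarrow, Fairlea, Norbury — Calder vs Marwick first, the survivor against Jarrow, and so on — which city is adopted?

Fairlea

Round 1: Calder vs Marwick — 3–4, Marwick advances.
Round 2: Marwick vs Jarrow — 4–3, Marwick advances.
Round 3: Marwick vs Fairlea — 1–6, Fairlea advances.
Round 4: Fairlea vs Norbury — 4–3, Fairlea advances.
Fairlea survives the agenda.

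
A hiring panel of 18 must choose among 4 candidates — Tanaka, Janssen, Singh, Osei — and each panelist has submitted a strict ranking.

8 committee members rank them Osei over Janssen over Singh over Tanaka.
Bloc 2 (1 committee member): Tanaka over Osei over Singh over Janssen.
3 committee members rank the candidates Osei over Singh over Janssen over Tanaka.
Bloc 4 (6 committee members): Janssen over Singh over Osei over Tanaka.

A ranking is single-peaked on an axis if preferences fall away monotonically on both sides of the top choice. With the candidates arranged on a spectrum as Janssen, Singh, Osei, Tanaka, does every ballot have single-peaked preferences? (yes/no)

no

Axis positions: Janssen=1, Singh=2, Osei=3, Tanaka=4.
Bloc 1: ranking walks positions 3-1-2-4; Janssen is ranked above Singh even though Singh lies between Janssen and the peak Osei on the axis — preferences dip and rise again. Not single-peaked.
Bloc 2 (peak Tanaka at position 4): ranking walks positions 4-3-2-1, expanding outward from the peak — single-peaked.
Bloc 3 (peak Osei at position 3): ranking walks positions 3-2-1-4, expanding outward from the peak — single-peaked.
Bloc 4 (peak Janssen at position 1): ranking walks positions 1-2-3-4, expanding outward from the peak — single-peaked.
Bloc 1 violates single-peakedness, so the profile is not single-peaked on this axis.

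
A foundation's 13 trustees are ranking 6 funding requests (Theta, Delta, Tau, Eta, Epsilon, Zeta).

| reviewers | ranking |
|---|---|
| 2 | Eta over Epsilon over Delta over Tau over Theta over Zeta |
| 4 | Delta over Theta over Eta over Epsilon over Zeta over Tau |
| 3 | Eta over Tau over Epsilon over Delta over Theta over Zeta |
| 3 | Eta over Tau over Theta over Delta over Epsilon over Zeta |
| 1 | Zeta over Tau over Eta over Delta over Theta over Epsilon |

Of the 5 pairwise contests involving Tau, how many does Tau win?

4

Tau against each rival (13 reviewers):
Tau vs Theta: 2+3+3+1 = 9 for Tau, 4 for Theta — Tau by 9–4.
Tau–Delta: Tau 7–6.
Tau vs Eta: 1 to 12, Eta.
Tau vs Epsilon: Tau preferred on 3+3+1 = 7 ballots; Tau wins 7–6.
Tau vs Zeta: 2+3+3 = 8 for Tau, 5 for Zeta — Tau by 8–5.
Tau beats Theta, Delta, Epsilon, Zeta; loses to Eta — 4 pairwise wins.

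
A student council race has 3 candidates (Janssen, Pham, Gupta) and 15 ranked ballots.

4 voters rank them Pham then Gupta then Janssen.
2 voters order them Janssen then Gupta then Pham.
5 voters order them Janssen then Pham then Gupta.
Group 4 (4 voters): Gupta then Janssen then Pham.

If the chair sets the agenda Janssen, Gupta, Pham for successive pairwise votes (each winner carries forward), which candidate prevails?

Pham

Round 1: Janssen vs Gupta — 7–8, Gupta advances.
Round 2: Gupta vs Pham — 6–9, Pham advances.
The agenda winner is Pham.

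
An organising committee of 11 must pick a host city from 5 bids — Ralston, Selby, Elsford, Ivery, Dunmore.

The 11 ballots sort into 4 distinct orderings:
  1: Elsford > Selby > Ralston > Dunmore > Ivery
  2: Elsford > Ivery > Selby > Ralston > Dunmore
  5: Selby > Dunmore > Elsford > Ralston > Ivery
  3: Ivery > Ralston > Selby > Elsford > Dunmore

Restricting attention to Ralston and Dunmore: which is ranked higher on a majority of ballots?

Ballots ranking Ralston above Dunmore: 1 + 2 + 3 = 6.
Ballots ranking Dunmore above Ralston: 11 − 6 = 5.
Ralston wins the head-to-head 6–5.

Ralston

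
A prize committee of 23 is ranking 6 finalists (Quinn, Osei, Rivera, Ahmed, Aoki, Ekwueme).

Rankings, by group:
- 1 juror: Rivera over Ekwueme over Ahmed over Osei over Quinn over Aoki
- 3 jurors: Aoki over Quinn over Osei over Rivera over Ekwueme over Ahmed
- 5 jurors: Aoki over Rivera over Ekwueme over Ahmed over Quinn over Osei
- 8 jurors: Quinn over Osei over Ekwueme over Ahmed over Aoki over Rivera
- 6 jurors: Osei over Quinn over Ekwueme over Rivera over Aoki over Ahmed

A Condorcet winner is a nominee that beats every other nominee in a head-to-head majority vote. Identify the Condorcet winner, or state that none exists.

Quinn

Pairwise majorities:
Quinn vs Osei: Quinn wins 16–7.
Quinn vs Rivera: Quinn wins 17–6.
Quinn vs Ahmed: Quinn, 17–6.
Quinn–Aoki: Quinn 15–8.
Quinn vs Ekwueme: Quinn, 17–6.
Osei vs Rivera: Osei, 17–6.
Osei vs Ahmed: Osei, 17–6.
Osei vs Aoki: Osei wins 15–8.
Osei vs Ekwueme: Osei, 17–6.
Rivera–Ahmed: Rivera 15–8.
Rivera vs Aoki: Aoki, 16–7.
Rivera–Ekwueme: Ekwueme 14–9.
Ahmed vs Aoki: Aoki, 14–9.
Ahmed vs Ekwueme: Ekwueme, 23–0.
Aoki vs Ekwueme: Ekwueme, 15–8.
Only Quinn has no losses; Quinn is the Condorcet winner.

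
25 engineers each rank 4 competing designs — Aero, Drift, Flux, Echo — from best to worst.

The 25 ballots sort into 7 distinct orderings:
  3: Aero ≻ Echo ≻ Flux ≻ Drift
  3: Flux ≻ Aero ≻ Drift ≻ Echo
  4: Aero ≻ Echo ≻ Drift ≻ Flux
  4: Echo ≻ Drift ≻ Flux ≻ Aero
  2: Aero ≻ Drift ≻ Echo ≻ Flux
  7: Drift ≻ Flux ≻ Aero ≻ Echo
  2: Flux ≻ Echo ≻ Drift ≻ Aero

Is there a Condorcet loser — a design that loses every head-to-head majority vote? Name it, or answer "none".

Pairwise majorities:
Aero vs Drift: Drift, 13–12.
Aero–Flux: Flux 16–9.
Aero vs Echo: 19 to 6, Aero.
Drift vs Flux: Drift wins 17–8.
Drift vs Echo: 3+2+7 = 12 for Drift, 13 for Echo — Echo by 13–12.
Flux vs Echo: Flux is ranked higher on 3+7+2 = 12 ballots, Echo on 13. Echo wins 13–12.
No design is winless: Aero beats Echo; Drift beats Aero; Flux beats Aero; Echo beats Drift. There is no Condorcet loser.

none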